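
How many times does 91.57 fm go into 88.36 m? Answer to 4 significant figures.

964900000000000

(88.36) / (91.57e-15) = 0.96494e15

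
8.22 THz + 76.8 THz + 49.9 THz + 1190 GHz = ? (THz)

In THz:
  8.22 THz → 8.22
  76.8 THz → 76.8
  49.9 THz → 49.9
  1190 GHz = 1190e-3 THz = 1.19
Sum: 8.22 + 76.8 + 49.9 + 1.19 = 136.11

136.11 THz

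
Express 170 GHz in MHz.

giga = 10⁹, mega = 10⁶; factor is 10³.
170 × 10³ = 170000

170000 MHz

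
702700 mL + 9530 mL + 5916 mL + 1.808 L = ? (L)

719.954 L

In L:
  702700 mL = 702700e-3 L = 702.7
  9530 mL = 9530e-3 L = 9.53
  5916 mL = 5916e-3 L = 5.916
  1.808 L → 1.808
Sum: 702.7 + 9.53 + 5.916 + 1.808 = 719.954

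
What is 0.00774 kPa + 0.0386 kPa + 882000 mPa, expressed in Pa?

In Pa:
  0.00774 kPa = 0.00774e3 Pa = 7.74
  0.0386 kPa = 0.0386e3 Pa = 38.6
  882000 mPa = 882000e-3 Pa = 882
Sum: 7.74 + 38.6 + 882 = 928.34

928.34 Pa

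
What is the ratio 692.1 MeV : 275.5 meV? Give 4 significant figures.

(692.1 × 10⁶) / (275.5 × 10⁻³) = 2.5122 × 10⁹

2512000000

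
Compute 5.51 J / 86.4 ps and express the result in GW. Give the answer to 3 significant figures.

(5.51) / (86.4 × 10^-12) = 0.063773 × 10^12 W

63.8 GW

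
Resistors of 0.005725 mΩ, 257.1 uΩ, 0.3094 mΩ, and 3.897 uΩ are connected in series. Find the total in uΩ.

In uΩ:
  0.005725 mΩ = 0.005725 × 10^3 uΩ = 5.725
  257.1 uΩ → 257.1
  0.3094 mΩ = 0.3094 × 10^3 uΩ = 309.4
  3.897 uΩ → 3.897
Sum: 5.725 + 257.1 + 309.4 + 3.897 = 576.122

576.122 uΩ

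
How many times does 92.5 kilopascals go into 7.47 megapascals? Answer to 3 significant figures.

80.8

(7.47 × 10^6) / (92.5 × 10^3) = 0.08076 × 10^3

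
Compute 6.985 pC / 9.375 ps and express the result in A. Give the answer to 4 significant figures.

0.7451 A

(6.985 × 10^-12) / (9.375 × 10^-12) = 0.745067 A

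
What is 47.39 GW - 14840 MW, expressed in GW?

32.55 GW

In GW:
  47.39 GW → 47.39
  14840 MW = 14840e-3 GW = 14.84
Difference: 47.39 - 14.84 = 32.55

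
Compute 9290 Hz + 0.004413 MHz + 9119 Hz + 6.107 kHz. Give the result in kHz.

28.929 kHz

In kHz:
  9290 Hz = 9290e-3 kHz = 9.29
  0.004413 MHz = 0.004413e3 kHz = 4.413
  9119 Hz = 9119e-3 kHz = 9.119
  6.107 kHz → 6.107
Sum: 9.29 + 4.413 + 9.119 + 6.107 = 28.929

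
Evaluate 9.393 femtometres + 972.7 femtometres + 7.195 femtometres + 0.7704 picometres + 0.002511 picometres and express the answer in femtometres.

In femtometres:
  9.393 femtometres → 9.393
  972.7 femtometres → 972.7
  7.195 femtometres → 7.195
  0.7704 picometres = 0.7704e3 femtometres = 770.4
  0.002511 picometres = 0.002511e3 femtometres = 2.511
Sum: 9.393 + 972.7 + 7.195 + 770.4 + 2.511 = 1762.199

1762.199 femtometres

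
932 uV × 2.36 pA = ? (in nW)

932 × 10⁻⁶ × 2.36 × 10⁻¹² = 2199.52 × 10⁻¹⁸ W

0.00000219952 nW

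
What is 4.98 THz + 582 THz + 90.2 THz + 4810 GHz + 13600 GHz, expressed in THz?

In THz:
  4.98 THz → 4.98
  582 THz → 582
  90.2 THz → 90.2
  4810 GHz = 4810 × 10^-3 THz = 4.81
  13600 GHz = 13600 × 10^-3 THz = 13.6
Sum: 4.98 + 582 + 90.2 + 4.81 + 13.6 = 695.59

695.59 THz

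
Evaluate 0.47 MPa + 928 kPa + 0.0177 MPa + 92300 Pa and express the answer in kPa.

1508 kPa

In kPa:
  0.47 MPa = 0.47 × 10^3 kPa = 470
  928 kPa → 928
  0.0177 MPa = 0.0177 × 10^3 kPa = 17.7
  92300 Pa = 92300 × 10^-3 kPa = 92.3
Sum: 470 + 928 + 17.7 + 92.3 = 1508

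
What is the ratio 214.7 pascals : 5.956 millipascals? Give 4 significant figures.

(214.7) / (5.956 × 10⁻³) = 36.048 × 10³

36050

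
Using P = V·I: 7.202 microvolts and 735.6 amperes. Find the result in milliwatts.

7.202 × 10^-6 × 735.6 = 5297.7912 × 10^-6 W

5.2977912 milliwatts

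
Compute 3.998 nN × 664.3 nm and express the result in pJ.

0.0026558714 pJ

3.998 × 10^-9 × 664.3 × 10^-9 = 2655.8714 × 10^-18 J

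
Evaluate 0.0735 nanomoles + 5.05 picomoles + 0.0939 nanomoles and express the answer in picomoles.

172.45 picomoles

In picomoles:
  0.0735 nanomoles = 0.0735e3 picomoles = 73.5
  5.05 picomoles → 5.05
  0.0939 nanomoles = 0.0939e3 picomoles = 93.9
Sum: 73.5 + 5.05 + 93.9 = 172.45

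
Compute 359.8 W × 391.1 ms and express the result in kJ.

359.8 × 391.1 × 10⁻³ = 140717.78 × 10⁻³ J

0.14071778 kJ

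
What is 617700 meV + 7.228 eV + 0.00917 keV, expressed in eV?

In eV:
  617700 meV = 617700e-3 eV = 617.7
  7.228 eV → 7.228
  0.00917 keV = 0.00917e3 eV = 9.17
Sum: 617.7 + 7.228 + 9.17 = 634.098

634.098 eV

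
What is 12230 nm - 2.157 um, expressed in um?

In um:
  12230 nm = 12230 × 10^-3 um = 12.23
  2.157 um → 2.157
Difference: 12.23 - 2.157 = 10.073

10.073 um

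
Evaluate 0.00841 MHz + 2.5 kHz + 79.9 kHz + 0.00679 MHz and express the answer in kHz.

In kHz:
  0.00841 MHz = 0.00841e3 kHz = 8.41
  2.5 kHz → 2.5
  79.9 kHz → 79.9
  0.00679 MHz = 0.00679e3 kHz = 6.79
Sum: 8.41 + 2.5 + 79.9 + 6.79 = 97.6

97.6 kHz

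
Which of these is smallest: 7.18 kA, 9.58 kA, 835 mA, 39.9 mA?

7.18 kA = 7180 A
9.58 kA = 9580 A
835 mA = 0.835 A
39.9 mA = 0.0399 A

39.9 mA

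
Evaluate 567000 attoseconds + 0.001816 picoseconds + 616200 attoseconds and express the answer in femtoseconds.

In femtoseconds:
  567000 attoseconds = 567000 × 10^-3 femtoseconds = 567
  0.001816 picoseconds = 0.001816 × 10^3 femtoseconds = 1.816
  616200 attoseconds = 616200 × 10^-3 femtoseconds = 616.2
Sum: 567 + 1.816 + 616.2 = 1185.016

1185.016 femtoseconds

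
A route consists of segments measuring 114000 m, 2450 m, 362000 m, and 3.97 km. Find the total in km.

In km:
  114000 m = 114000 × 10⁻³ km = 114
  2450 m = 2450 × 10⁻³ km = 2.45
  362000 m = 362000 × 10⁻³ km = 362
  3.97 km → 3.97
Sum: 114 + 2.45 + 362 + 3.97 = 482.42

482.42 km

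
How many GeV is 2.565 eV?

(no prefix) = 1e0, giga = 1e9; factor is 1e-9.
2.565 × 1e-9 = 0.000000002565

0.000000002565 GeV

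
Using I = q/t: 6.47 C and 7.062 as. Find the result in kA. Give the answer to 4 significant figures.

(6.47) / (7.062 × 10⁻¹⁸) = 0.916171 × 10¹⁸ A

916200000000000 kA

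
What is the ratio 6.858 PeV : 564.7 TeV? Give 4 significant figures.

12.14

(6.858 × 10^15) / (564.7 × 10^12) = 0.012145 × 10^3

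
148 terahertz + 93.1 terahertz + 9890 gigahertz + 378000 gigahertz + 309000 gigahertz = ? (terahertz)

In terahertz:
  148 terahertz → 148
  93.1 terahertz → 93.1
  9890 gigahertz = 9890 × 10^-3 terahertz = 9.89
  378000 gigahertz = 378000 × 10^-3 terahertz = 378
  309000 gigahertz = 309000 × 10^-3 terahertz = 309
Sum: 148 + 93.1 + 9.89 + 378 + 309 = 937.99

937.99 terahertz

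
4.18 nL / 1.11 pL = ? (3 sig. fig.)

3770

(4.18 × 10⁻⁹) / (1.11 × 10⁻¹²) = 3.766 × 10³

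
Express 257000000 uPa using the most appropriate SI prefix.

257 Pa

= 257 Pa; mantissa already in [1, 1000).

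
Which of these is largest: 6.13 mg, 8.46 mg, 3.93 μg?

8.46 mg

6.13 mg = 0.00613 g
8.46 mg = 0.00846 g
3.93 μg = 0.00000393 g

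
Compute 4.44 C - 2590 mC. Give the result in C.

1.85 C

In C:
  4.44 C → 4.44
  2590 mC = 2590 × 10⁻³ C = 2.59
Difference: 4.44 - 2.59 = 1.85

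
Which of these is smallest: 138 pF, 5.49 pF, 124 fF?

124 fF

138 pF = 0.000000000138 F
5.49 pF = 0.00000000000549 F
124 fF = 0.000000000000124 F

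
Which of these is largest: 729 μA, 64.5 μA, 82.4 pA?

729 μA = 0.000729 A
64.5 μA = 0.0000645 A
82.4 pA = 0.0000000000824 A

729 μA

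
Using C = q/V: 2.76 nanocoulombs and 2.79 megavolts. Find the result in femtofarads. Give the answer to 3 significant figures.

0.989 femtofarads

(2.76 × 10⁻⁹) / (2.79 × 10⁶) = 0.98925 × 10⁻¹⁵ F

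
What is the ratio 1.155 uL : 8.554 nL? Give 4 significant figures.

(1.155 × 10^-6) / (8.554 × 10^-9) = 0.13502 × 10^3

135.0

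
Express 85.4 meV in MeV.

0.0000000854 MeV

milli = 10⁻³, mega = 10⁶; factor is 10⁻⁹.
85.4 × 10⁻⁹ = 0.0000000854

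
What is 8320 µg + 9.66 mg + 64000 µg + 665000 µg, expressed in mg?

In mg:
  8320 µg = 8320e-3 mg = 8.32
  9.66 mg → 9.66
  64000 µg = 64000e-3 mg = 64
  665000 µg = 665000e-3 mg = 665
Sum: 8.32 + 9.66 + 64 + 665 = 746.98

746.98 mg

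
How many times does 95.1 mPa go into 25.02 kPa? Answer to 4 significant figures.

(25.02 × 10³) / (95.1 × 10⁻³) = 0.26309 × 10⁶

263100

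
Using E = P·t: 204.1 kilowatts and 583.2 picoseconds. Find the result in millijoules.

204.1 × 10³ × 583.2 × 10⁻¹² = 119031.12 × 10⁻⁹ J

0.11903112 millijoules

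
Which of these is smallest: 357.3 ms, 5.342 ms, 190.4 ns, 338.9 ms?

190.4 ns

357.3 ms = 0.3573 s
5.342 ms = 0.005342 s
190.4 ns = 0.0000001904 s
338.9 ms = 0.3389 s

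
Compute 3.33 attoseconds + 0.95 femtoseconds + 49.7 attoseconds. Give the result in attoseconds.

1003.03 attoseconds

In attoseconds:
  3.33 attoseconds → 3.33
  0.95 femtoseconds = 0.95e3 attoseconds = 950
  49.7 attoseconds → 49.7
Sum: 3.33 + 950 + 49.7 = 1003.03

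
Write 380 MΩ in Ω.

mega = 10⁶, (no prefix) = 10⁰; factor is 10⁶.
380 × 10⁶ = 380000000

380000000 Ω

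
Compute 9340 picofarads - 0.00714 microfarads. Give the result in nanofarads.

In nanofarads:
  9340 picofarads = 9340e-3 nanofarads = 9.34
  0.00714 microfarads = 0.00714e3 nanofarads = 7.14
Difference: 9.34 - 7.14 = 2.2

2.2 nanofarads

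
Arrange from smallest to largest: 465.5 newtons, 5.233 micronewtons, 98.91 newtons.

465.5 newtons = 465.5 newtons
5.233 micronewtons = 0.000005233 newtons
98.91 newtons = 98.91 newtons

5.233 micronewtons < 98.91 newtons < 465.5 newtons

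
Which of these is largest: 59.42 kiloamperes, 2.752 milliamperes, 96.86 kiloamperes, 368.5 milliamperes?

59.42 kiloamperes = 59420 amperes
2.752 milliamperes = 0.002752 amperes
96.86 kiloamperes = 96860 amperes
368.5 milliamperes = 0.3685 amperes

96.86 kiloamperes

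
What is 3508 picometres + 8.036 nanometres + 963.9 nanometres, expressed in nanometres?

In nanometres:
  3508 picometres = 3508e-3 nanometres = 3.508
  8.036 nanometres → 8.036
  963.9 nanometres → 963.9
Sum: 3.508 + 8.036 + 963.9 = 975.444

975.444 nanometres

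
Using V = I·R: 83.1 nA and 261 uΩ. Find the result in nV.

0.0216891 nV

83.1 × 10^-9 × 261 × 10^-6 = 21689.1 × 10^-15 V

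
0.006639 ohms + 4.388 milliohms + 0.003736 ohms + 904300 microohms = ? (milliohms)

919.063 milliohms

In milliohms:
  0.006639 ohms = 0.006639e3 milliohms = 6.639
  4.388 milliohms → 4.388
  0.003736 ohms = 0.003736e3 milliohms = 3.736
  904300 microohms = 904300e-3 milliohms = 904.3
Sum: 6.639 + 4.388 + 3.736 + 904.3 = 919.063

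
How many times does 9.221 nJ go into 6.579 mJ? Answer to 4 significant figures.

(6.579e-3) / (9.221e-9) = 0.71348e6

713500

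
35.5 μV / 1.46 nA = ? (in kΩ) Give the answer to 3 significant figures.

24.3 kΩ

(35.5 × 10⁻⁶) / (1.46 × 10⁻⁹) = 24.315 × 10³ Ω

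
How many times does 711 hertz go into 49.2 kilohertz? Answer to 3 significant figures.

(49.2 × 10³) / (711) = 0.0692 × 10³

69.2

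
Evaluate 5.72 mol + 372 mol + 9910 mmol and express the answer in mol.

In mol:
  5.72 mol → 5.72
  372 mol → 372
  9910 mmol = 9910e-3 mol = 9.91
Sum: 5.72 + 372 + 9.91 = 387.63

387.63 mol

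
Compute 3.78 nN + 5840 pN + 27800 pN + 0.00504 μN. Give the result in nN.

In nN:
  3.78 nN → 3.78
  5840 pN = 5840e-3 nN = 5.84
  27800 pN = 27800e-3 nN = 27.8
  0.00504 μN = 0.00504e3 nN = 5.04
Sum: 3.78 + 5.84 + 27.8 + 5.04 = 42.46

42.46 nN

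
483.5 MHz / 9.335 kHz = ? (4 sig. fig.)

(483.5 × 10⁶) / (9.335 × 10³) = 51.794 × 10³

51790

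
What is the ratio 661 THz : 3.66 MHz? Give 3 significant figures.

181000000

(661 × 10^12) / (3.66 × 10^6) = 180.6 × 10^6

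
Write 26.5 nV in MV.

nano = 10⁻⁹, mega = 10⁶; factor is 10⁻¹⁵.
26.5 × 10⁻¹⁵ = 0.0000000000000265

0.0000000000000265 MV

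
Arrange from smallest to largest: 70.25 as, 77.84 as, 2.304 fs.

70.25 as = 0.00000000000000007025 s
77.84 as = 0.00000000000000007784 s
2.304 fs = 0.000000000000002304 s

70.25 as < 77.84 as < 2.304 fs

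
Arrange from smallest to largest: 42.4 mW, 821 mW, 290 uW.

42.4 mW = 0.0424 W
821 mW = 0.821 W
290 uW = 0.00029 W

290 uW < 42.4 mW < 821 mW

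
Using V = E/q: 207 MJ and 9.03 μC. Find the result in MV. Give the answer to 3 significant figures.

22900000 MV

(207 × 10^6) / (9.03 × 10^-6) = 22.924 × 10^12 V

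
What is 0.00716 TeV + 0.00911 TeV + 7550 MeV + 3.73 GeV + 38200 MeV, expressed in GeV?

65.75 GeV

In GeV:
  0.00716 TeV = 0.00716 × 10³ GeV = 7.16
  0.00911 TeV = 0.00911 × 10³ GeV = 9.11
  7550 MeV = 7550 × 10⁻³ GeV = 7.55
  3.73 GeV → 3.73
  38200 MeV = 38200 × 10⁻³ GeV = 38.2
Sum: 7.16 + 9.11 + 7.55 + 3.73 + 38.2 = 65.75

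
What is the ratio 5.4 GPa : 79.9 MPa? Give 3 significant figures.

(5.4e9) / (79.9e6) = 0.06758e3

67.6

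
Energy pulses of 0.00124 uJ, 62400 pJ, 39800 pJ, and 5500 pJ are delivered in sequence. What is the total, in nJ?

In nJ:
  0.00124 uJ = 0.00124 × 10³ nJ = 1.24
  62400 pJ = 62400 × 10⁻³ nJ = 62.4
  39800 pJ = 39800 × 10⁻³ nJ = 39.8
  5500 pJ = 5500 × 10⁻³ nJ = 5.5
Sum: 1.24 + 62.4 + 39.8 + 5.5 = 108.94

108.94 nJ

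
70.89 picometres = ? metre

0.00000000007089 metres

pico = 10^-12, (no prefix) = 10^0; factor is 10^-12.
70.89 × 10^-12 = 0.00000000007089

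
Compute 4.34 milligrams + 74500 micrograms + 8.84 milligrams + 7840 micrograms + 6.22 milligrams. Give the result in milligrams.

101.74 milligrams

In milligrams:
  4.34 milligrams → 4.34
  74500 micrograms = 74500 × 10^-3 milligrams = 74.5
  8.84 milligrams → 8.84
  7840 micrograms = 7840 × 10^-3 milligrams = 7.84
  6.22 milligrams → 6.22
Sum: 4.34 + 74.5 + 8.84 + 7.84 + 6.22 = 101.74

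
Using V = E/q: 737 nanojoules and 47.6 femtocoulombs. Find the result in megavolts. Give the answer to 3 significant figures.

15.5 megavolts

(737 × 10⁻⁹) / (47.6 × 10⁻¹⁵) = 15.483 × 10⁶ V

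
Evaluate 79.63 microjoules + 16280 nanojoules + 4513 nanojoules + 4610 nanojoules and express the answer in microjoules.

105.033 microjoules

In microjoules:
  79.63 microjoules → 79.63
  16280 nanojoules = 16280 × 10^-3 microjoules = 16.28
  4513 nanojoules = 4513 × 10^-3 microjoules = 4.513
  4610 nanojoules = 4610 × 10^-3 microjoules = 4.61
Sum: 79.63 + 16.28 + 4.513 + 4.61 = 105.033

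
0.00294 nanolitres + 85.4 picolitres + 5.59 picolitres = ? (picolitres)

In picolitres:
  0.00294 nanolitres = 0.00294 × 10³ picolitres = 2.94
  85.4 picolitres → 85.4
  5.59 picolitres → 5.59
Sum: 2.94 + 85.4 + 5.59 = 93.93

93.93 picolitres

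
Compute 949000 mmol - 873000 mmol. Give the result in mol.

76 mol

In mol:
  949000 mmol = 949000e-3 mol = 949
  873000 mmol = 873000e-3 mol = 873
Difference: 949 - 873 = 76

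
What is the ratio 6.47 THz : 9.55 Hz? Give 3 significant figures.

(6.47 × 10¹²) / (9.55) = 0.6775 × 10¹²

677000000000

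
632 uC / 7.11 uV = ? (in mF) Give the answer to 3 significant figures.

88900 mF

(632 × 10^-6) / (7.11 × 10^-6) = 88.889 F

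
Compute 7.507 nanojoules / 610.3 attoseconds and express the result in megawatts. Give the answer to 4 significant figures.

(7.507e-9) / (610.3e-18) = 0.0123005e9 W

12.30 megawatts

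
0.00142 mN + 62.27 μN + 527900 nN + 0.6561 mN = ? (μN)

1247.69 μN

In μN:
  0.00142 mN = 0.00142 × 10³ μN = 1.42
  62.27 μN → 62.27
  527900 nN = 527900 × 10⁻³ μN = 527.9
  0.6561 mN = 0.6561 × 10³ μN = 656.1
Sum: 1.42 + 62.27 + 527.9 + 656.1 = 1247.69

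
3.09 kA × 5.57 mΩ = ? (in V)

17.2113 V

3.09e3 × 5.57e-3 = 17.2113 V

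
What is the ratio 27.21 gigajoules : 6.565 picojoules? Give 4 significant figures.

(27.21 × 10^9) / (6.565 × 10^-12) = 4.1447 × 10^21

4145000000000000000000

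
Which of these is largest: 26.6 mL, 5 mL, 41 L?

41 L

26.6 mL = 0.0266 L
5 mL = 0.005 L
41 L = 41 L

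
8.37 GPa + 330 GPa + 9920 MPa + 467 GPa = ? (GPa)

815.29 GPa

In GPa:
  8.37 GPa → 8.37
  330 GPa → 330
  9920 MPa = 9920 × 10^-3 GPa = 9.92
  467 GPa → 467
Sum: 8.37 + 330 + 9.92 + 467 = 815.29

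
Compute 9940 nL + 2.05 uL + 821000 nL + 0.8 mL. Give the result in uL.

In uL:
  9940 nL = 9940e-3 uL = 9.94
  2.05 uL → 2.05
  821000 nL = 821000e-3 uL = 821
  0.8 mL = 0.8e3 uL = 800
Sum: 9.94 + 2.05 + 821 + 800 = 1632.99

1632.99 uL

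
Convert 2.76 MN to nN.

mega = 1e6, nano = 1e-9; factor is 1e15.
2.76 × 1e15 = 2760000000000000

2760000000000000 nN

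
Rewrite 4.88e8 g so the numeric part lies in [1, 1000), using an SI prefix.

488 Mg

= 488e6 g; 1e6 is mega.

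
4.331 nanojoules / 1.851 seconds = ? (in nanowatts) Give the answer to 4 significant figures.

(4.331 × 10⁻⁹) / (1.851) = 2.33982 × 10⁻⁹ W

2.340 nanowatts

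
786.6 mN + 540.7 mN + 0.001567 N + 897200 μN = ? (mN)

2226.067 mN

In mN:
  786.6 mN → 786.6
  540.7 mN → 540.7
  0.001567 N = 0.001567 × 10^3 mN = 1.567
  897200 μN = 897200 × 10^-3 mN = 897.2
Sum: 786.6 + 540.7 + 1.567 + 897.2 = 2226.067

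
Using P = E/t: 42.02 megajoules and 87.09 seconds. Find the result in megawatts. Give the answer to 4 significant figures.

0.4825 megawatts

(42.02 × 10⁶) / (87.09) = 0.482489 × 10⁶ W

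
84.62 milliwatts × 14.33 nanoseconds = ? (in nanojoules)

1.2126046 nanojoules

84.62e-3 × 14.33e-9 = 1212.6046e-12 J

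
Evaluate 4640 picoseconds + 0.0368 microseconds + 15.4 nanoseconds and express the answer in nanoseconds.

56.84 nanoseconds

In nanoseconds:
  4640 picoseconds = 4640 × 10^-3 nanoseconds = 4.64
  0.0368 microseconds = 0.0368 × 10^3 nanoseconds = 36.8
  15.4 nanoseconds → 15.4
Sum: 4.64 + 36.8 + 15.4 = 56.84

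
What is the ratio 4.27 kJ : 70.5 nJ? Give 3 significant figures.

(4.27e3) / (70.5e-9) = 0.06057e12

60600000000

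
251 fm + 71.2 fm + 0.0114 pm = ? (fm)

333.6 fm

In fm:
  251 fm → 251
  71.2 fm → 71.2
  0.0114 pm = 0.0114e3 fm = 11.4
Sum: 251 + 71.2 + 11.4 = 333.6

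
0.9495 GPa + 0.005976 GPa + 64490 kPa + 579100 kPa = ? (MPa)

1599.066 MPa

In MPa:
  0.9495 GPa = 0.9495 × 10³ MPa = 949.5
  0.005976 GPa = 0.005976 × 10³ MPa = 5.976
  64490 kPa = 64490 × 10⁻³ MPa = 64.49
  579100 kPa = 579100 × 10⁻³ MPa = 579.1
Sum: 949.5 + 5.976 + 64.49 + 579.1 = 1599.066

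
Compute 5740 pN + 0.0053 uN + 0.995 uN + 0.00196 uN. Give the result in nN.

1008 nN

In nN:
  5740 pN = 5740 × 10^-3 nN = 5.74
  0.0053 uN = 0.0053 × 10^3 nN = 5.3
  0.995 uN = 0.995 × 10^3 nN = 995
  0.00196 uN = 0.00196 × 10^3 nN = 1.96
Sum: 5.74 + 5.3 + 995 + 1.96 = 1008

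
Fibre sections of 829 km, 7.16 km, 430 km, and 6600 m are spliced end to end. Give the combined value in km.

In km:
  829 km → 829
  7.16 km → 7.16
  430 km → 430
  6600 m = 6600 × 10^-3 km = 6.6
Sum: 829 + 7.16 + 430 + 6.6 = 1272.76

1272.76 km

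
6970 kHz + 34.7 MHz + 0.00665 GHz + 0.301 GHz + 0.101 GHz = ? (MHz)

In MHz:
  6970 kHz = 6970e-3 MHz = 6.97
  34.7 MHz → 34.7
  0.00665 GHz = 0.00665e3 MHz = 6.65
  0.301 GHz = 0.301e3 MHz = 301
  0.101 GHz = 0.101e3 MHz = 101
Sum: 6.97 + 34.7 + 6.65 + 301 + 101 = 450.32

450.32 MHz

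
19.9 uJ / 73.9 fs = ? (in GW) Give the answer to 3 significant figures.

(19.9 × 10⁻⁶) / (73.9 × 10⁻¹⁵) = 0.26928 × 10⁹ W

0.269 GW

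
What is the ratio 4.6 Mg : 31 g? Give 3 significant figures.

148000

(4.6e6) / (31) = 0.1484e6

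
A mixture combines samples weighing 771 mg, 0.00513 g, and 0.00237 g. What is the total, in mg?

778.5 mg

In mg:
  771 mg → 771
  0.00513 g = 0.00513e3 mg = 5.13
  0.00237 g = 0.00237e3 mg = 2.37
Sum: 771 + 5.13 + 2.37 = 778.5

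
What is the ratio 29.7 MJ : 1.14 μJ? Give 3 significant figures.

(29.7 × 10^6) / (1.14 × 10^-6) = 26.05 × 10^12

26100000000000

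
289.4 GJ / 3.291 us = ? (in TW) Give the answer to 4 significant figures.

87940 TW

(289.4e9) / (3.291e-6) = 87.9368e15 W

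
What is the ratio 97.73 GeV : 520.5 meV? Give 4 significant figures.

187800000000

(97.73e9) / (520.5e-3) = 0.18776e12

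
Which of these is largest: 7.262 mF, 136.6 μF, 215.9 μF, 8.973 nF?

7.262 mF = 0.007262 F
136.6 μF = 0.0001366 F
215.9 μF = 0.0002159 F
8.973 nF = 0.000000008973 F

7.262 mF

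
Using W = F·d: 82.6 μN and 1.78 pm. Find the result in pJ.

0.000147028 pJ

82.6e-6 × 1.78e-12 = 147.028e-18 J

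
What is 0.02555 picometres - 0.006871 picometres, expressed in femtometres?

In femtometres:
  0.02555 picometres = 0.02555 × 10^3 femtometres = 25.55
  0.006871 picometres = 0.006871 × 10^3 femtometres = 6.871
Difference: 25.55 - 6.871 = 18.679

18.679 femtometres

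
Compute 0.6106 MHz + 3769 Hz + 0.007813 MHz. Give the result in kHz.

In kHz:
  0.6106 MHz = 0.6106e3 kHz = 610.6
  3769 Hz = 3769e-3 kHz = 3.769
  0.007813 MHz = 0.007813e3 kHz = 7.813
Sum: 610.6 + 3.769 + 7.813 = 622.182

622.182 kHz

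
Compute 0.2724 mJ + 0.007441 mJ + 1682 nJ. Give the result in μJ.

In μJ:
  0.2724 mJ = 0.2724 × 10³ μJ = 272.4
  0.007441 mJ = 0.007441 × 10³ μJ = 7.441
  1682 nJ = 1682 × 10⁻³ μJ = 1.682
Sum: 272.4 + 7.441 + 1.682 = 281.523

281.523 μJ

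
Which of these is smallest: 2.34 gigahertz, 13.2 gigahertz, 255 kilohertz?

2.34 gigahertz = 2340000000 hertz
13.2 gigahertz = 13200000000 hertz
255 kilohertz = 255000 hertz

255 kilohertz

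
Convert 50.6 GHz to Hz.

50600000000 Hz

giga = 10⁹, (no prefix) = 10⁰; factor is 10⁹.
50.6 × 10⁹ = 50600000000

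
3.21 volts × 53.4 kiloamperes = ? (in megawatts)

3.21 × 53.4 × 10^3 = 171.414 × 10^3 W

0.171414 megawatts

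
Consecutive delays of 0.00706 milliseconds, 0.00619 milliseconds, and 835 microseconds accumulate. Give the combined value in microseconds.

848.25 microseconds

In microseconds:
  0.00706 milliseconds = 0.00706 × 10^3 microseconds = 7.06
  0.00619 milliseconds = 0.00619 × 10^3 microseconds = 6.19
  835 microseconds → 835
Sum: 7.06 + 6.19 + 835 = 848.25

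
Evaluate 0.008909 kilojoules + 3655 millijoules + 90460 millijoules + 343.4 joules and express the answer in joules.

446.424 joules

In joules:
  0.008909 kilojoules = 0.008909e3 joules = 8.909
  3655 millijoules = 3655e-3 joules = 3.655
  90460 millijoules = 90460e-3 joules = 90.46
  343.4 joules → 343.4
Sum: 8.909 + 3.655 + 90.46 + 343.4 = 446.424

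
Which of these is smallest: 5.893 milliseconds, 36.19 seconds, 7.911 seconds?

5.893 milliseconds = 0.005893 seconds
36.19 seconds = 36.19 seconds
7.911 seconds = 7.911 seconds

5.893 milliseconds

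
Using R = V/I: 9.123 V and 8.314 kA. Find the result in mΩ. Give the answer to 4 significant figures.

(9.123) / (8.314e3) = 1.09731e-3 Ω

1.097 mΩ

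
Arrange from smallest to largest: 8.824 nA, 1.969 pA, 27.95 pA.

1.969 pA < 27.95 pA < 8.824 nA

8.824 nA = 0.000000008824 A
1.969 pA = 0.000000000001969 A
27.95 pA = 0.00000000002795 A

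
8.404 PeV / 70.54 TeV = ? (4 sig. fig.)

119.1

(8.404e15) / (70.54e12) = 0.11914e3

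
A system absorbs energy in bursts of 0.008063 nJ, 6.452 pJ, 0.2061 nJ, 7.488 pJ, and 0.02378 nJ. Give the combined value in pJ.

251.883 pJ

In pJ:
  0.008063 nJ = 0.008063e3 pJ = 8.063
  6.452 pJ → 6.452
  0.2061 nJ = 0.2061e3 pJ = 206.1
  7.488 pJ → 7.488
  0.02378 nJ = 0.02378e3 pJ = 23.78
Sum: 8.063 + 6.452 + 206.1 + 7.488 + 23.78 = 251.883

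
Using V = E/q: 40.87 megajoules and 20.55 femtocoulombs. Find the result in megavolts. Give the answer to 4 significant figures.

(40.87 × 10⁶) / (20.55 × 10⁻¹⁵) = 1.98881 × 10²¹ V

1989000000000000 megavolts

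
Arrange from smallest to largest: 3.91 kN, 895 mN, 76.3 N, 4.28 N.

895 mN < 4.28 N < 76.3 N < 3.91 kN

3.91 kN = 3910 N
895 mN = 0.895 N
76.3 N = 76.3 N
4.28 N = 4.28 N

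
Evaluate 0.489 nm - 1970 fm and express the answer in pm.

In pm:
  0.489 nm = 0.489e3 pm = 489
  1970 fm = 1970e-3 pm = 1.97
Difference: 489 - 1.97 = 487.03

487.03 pm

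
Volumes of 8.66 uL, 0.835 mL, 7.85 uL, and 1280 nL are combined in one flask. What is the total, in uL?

852.79 uL

In uL:
  8.66 uL → 8.66
  0.835 mL = 0.835 × 10^3 uL = 835
  7.85 uL → 7.85
  1280 nL = 1280 × 10^-3 uL = 1.28
Sum: 8.66 + 835 + 7.85 + 1.28 = 852.79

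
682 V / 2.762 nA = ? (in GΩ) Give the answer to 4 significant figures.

246.9 GΩ

(682) / (2.762e-9) = 246.923e9 Ω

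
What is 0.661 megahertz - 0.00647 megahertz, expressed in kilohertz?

In kilohertz:
  0.661 megahertz = 0.661 × 10³ kilohertz = 661
  0.00647 megahertz = 0.00647 × 10³ kilohertz = 6.47
Difference: 661 - 6.47 = 654.53

654.53 kilohertz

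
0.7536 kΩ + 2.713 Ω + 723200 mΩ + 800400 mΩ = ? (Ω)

2279.913 Ω

In Ω:
  0.7536 kΩ = 0.7536 × 10^3 Ω = 753.6
  2.713 Ω → 2.713
  723200 mΩ = 723200 × 10^-3 Ω = 723.2
  800400 mΩ = 800400 × 10^-3 Ω = 800.4
Sum: 753.6 + 2.713 + 723.2 + 800.4 = 2279.913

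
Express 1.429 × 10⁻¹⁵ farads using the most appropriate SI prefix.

= 1.429 × 10⁻¹⁵ farads; 10⁻¹⁵ is femto.

1.429 femtofarads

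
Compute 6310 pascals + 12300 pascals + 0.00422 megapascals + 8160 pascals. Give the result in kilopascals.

In kilopascals:
  6310 pascals = 6310e-3 kilopascals = 6.31
  12300 pascals = 12300e-3 kilopascals = 12.3
  0.00422 megapascals = 0.00422e3 kilopascals = 4.22
  8160 pascals = 8160e-3 kilopascals = 8.16
Sum: 6.31 + 12.3 + 4.22 + 8.16 = 30.99

30.99 kilopascals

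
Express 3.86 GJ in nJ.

3860000000000000000 nJ

giga = 10^9, nano = 10^-9; factor is 10^18.
3.86 × 10^18 = 3860000000000000000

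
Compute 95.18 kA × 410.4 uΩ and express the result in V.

95.18 × 10³ × 410.4 × 10⁻⁶ = 39061.872 × 10⁻³ V

39.061872 V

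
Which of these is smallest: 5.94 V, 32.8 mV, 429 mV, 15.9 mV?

15.9 mV

5.94 V = 5.94 V
32.8 mV = 0.0328 V
429 mV = 0.429 V
15.9 mV = 0.0159 V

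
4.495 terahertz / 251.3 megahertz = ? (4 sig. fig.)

17890

(4.495e12) / (251.3e6) = 0.017887e6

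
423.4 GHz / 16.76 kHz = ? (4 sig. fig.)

25260000

(423.4 × 10⁹) / (16.76 × 10³) = 25.263 × 10⁶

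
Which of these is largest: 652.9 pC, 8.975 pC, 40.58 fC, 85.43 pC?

652.9 pC = 0.0000000006529 C
8.975 pC = 0.000000000008975 C
40.58 fC = 0.00000000000004058 C
85.43 pC = 0.00000000008543 C

652.9 pC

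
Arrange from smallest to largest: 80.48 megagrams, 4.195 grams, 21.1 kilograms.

80.48 megagrams = 80480000 grams
4.195 grams = 4.195 grams
21.1 kilograms = 21100 grams

4.195 grams < 21.1 kilograms < 80.48 megagrams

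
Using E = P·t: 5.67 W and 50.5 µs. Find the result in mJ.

0.286335 mJ

5.67 × 50.5 × 10^-6 = 286.335 × 10^-6 J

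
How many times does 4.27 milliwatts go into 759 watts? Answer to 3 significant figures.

(759) / (4.27 × 10⁻³) = 177.8 × 10³

178000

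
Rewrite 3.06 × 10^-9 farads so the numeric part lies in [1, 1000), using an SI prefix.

3.06 nanofarads

= 3.06 × 10^-9 farads; 10^-9 is nano.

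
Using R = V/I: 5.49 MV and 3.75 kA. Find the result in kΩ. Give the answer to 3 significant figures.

(5.49e6) / (3.75e3) = 1.464e3 Ω

1.46 kΩ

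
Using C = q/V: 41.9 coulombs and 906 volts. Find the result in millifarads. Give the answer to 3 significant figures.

46.2 millifarads

(41.9) / (906) = 0.046247 F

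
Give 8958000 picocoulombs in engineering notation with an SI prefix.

8.958 microcoulombs

= 8.958 × 10^-6 coulombs; 10^-6 is micro.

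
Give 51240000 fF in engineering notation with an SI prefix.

51.24 nF

= 51.24 × 10⁻⁹ F; 10⁻⁹ is nano.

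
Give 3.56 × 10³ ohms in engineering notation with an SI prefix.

3.56 kiloohms

= 3.56 × 10³ ohms; 10³ is kilo.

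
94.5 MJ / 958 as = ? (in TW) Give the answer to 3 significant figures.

98600000000 TW

(94.5 × 10⁶) / (958 × 10⁻¹⁸) = 0.098643 × 10²⁴ W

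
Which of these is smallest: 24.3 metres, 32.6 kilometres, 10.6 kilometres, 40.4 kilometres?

24.3 metres = 24.3 metres
32.6 kilometres = 32600 metres
10.6 kilometres = 10600 metres
40.4 kilometres = 40400 metres

24.3 metres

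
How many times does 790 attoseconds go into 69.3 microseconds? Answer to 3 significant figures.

(69.3 × 10⁻⁶) / (790 × 10⁻¹⁸) = 0.08772 × 10¹²

87700000000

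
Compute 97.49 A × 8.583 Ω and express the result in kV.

97.49 × 8.583 = 836.75667 V

0.83675667 kV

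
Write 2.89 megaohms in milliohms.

2890000000 milliohms

mega = 10⁶, milli = 10⁻³; factor is 10⁹.
2.89 × 10⁹ = 2890000000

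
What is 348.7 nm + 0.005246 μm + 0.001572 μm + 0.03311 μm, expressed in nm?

388.628 nm

In nm:
  348.7 nm → 348.7
  0.005246 μm = 0.005246e3 nm = 5.246
  0.001572 μm = 0.001572e3 nm = 1.572
  0.03311 μm = 0.03311e3 nm = 33.11
Sum: 348.7 + 5.246 + 1.572 + 33.11 = 388.628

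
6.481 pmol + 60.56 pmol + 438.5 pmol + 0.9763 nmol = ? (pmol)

In pmol:
  6.481 pmol → 6.481
  60.56 pmol → 60.56
  438.5 pmol → 438.5
  0.9763 nmol = 0.9763e3 pmol = 976.3
Sum: 6.481 + 60.56 + 438.5 + 976.3 = 1481.841

1481.841 pmol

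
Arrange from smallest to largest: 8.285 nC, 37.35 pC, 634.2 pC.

37.35 pC < 634.2 pC < 8.285 nC

8.285 nC = 0.000000008285 C
37.35 pC = 0.00000000003735 C
634.2 pC = 0.0000000006342 C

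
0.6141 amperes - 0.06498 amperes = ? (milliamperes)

In milliamperes:
  0.6141 amperes = 0.6141 × 10³ milliamperes = 614.1
  0.06498 amperes = 0.06498 × 10³ milliamperes = 64.98
Difference: 614.1 - 64.98 = 549.12

549.12 milliamperes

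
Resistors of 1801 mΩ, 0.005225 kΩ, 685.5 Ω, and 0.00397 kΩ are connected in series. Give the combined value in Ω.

In Ω:
  1801 mΩ = 1801e-3 Ω = 1.801
  0.005225 kΩ = 0.005225e3 Ω = 5.225
  685.5 Ω → 685.5
  0.00397 kΩ = 0.00397e3 Ω = 3.97
Sum: 1.801 + 5.225 + 685.5 + 3.97 = 696.496

696.496 Ω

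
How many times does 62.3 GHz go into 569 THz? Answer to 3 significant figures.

(569 × 10^12) / (62.3 × 10^9) = 9.133 × 10^3

9130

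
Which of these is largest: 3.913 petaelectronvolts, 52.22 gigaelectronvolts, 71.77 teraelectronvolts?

3.913 petaelectronvolts = 3913000000000000 electronvolts
52.22 gigaelectronvolts = 52220000000 electronvolts
71.77 teraelectronvolts = 71770000000000 electronvolts

3.913 petaelectronvolts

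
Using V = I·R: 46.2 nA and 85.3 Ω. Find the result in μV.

3.94086 μV

46.2 × 10^-9 × 85.3 = 3940.86 × 10^-9 V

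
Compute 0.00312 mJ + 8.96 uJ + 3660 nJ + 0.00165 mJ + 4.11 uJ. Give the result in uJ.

21.5 uJ

In uJ:
  0.00312 mJ = 0.00312 × 10^3 uJ = 3.12
  8.96 uJ → 8.96
  3660 nJ = 3660 × 10^-3 uJ = 3.66
  0.00165 mJ = 0.00165 × 10^3 uJ = 1.65
  4.11 uJ → 4.11
Sum: 3.12 + 8.96 + 3.66 + 1.65 + 4.11 = 21.5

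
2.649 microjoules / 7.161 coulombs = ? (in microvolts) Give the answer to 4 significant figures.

0.3699 microvolts

(2.649e-6) / (7.161) = 0.36992e-6 V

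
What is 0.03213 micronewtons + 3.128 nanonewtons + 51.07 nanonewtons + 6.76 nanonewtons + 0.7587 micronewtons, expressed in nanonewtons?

In nanonewtons:
  0.03213 micronewtons = 0.03213e3 nanonewtons = 32.13
  3.128 nanonewtons → 3.128
  51.07 nanonewtons → 51.07
  6.76 nanonewtons → 6.76
  0.7587 micronewtons = 0.7587e3 nanonewtons = 758.7
Sum: 32.13 + 3.128 + 51.07 + 6.76 + 758.7 = 851.788

851.788 nanonewtons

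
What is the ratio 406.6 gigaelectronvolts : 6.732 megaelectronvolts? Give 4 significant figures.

(406.6 × 10⁹) / (6.732 × 10⁶) = 60.398 × 10³

60400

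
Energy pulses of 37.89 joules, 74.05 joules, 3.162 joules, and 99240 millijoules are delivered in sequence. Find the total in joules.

In joules:
  37.89 joules → 37.89
  74.05 joules → 74.05
  3.162 joules → 3.162
  99240 millijoules = 99240 × 10⁻³ joules = 99.24
Sum: 37.89 + 74.05 + 3.162 + 99.24 = 214.342

214.342 joules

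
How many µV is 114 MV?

114000000000000 µV

mega = 1e6, micro = 1e-6; factor is 1e12.
114 × 1e12 = 114000000000000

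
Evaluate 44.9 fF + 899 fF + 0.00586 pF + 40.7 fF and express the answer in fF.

In fF:
  44.9 fF → 44.9
  899 fF → 899
  0.00586 pF = 0.00586 × 10^3 fF = 5.86
  40.7 fF → 40.7
Sum: 44.9 + 899 + 5.86 + 40.7 = 990.46

990.46 fF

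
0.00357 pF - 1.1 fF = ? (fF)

2.47 fF

In fF:
  0.00357 pF = 0.00357 × 10³ fF = 3.57
  1.1 fF → 1.1
Difference: 3.57 - 1.1 = 2.47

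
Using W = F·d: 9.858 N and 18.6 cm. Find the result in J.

1.833588 J

9.858 × 18.6 × 10^-2 = 183.3588 × 10^-2 J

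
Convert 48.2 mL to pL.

milli = 10^-3, pico = 10^-12; factor is 10^9.
48.2 × 10^9 = 48200000000

48200000000 pL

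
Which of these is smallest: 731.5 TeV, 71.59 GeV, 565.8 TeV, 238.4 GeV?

731.5 TeV = 731500000000000 eV
71.59 GeV = 71590000000 eV
565.8 TeV = 565800000000000 eV
238.4 GeV = 238400000000 eV

71.59 GeV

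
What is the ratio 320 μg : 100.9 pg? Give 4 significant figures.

(320e-6) / (100.9e-12) = 3.1715e6

3171000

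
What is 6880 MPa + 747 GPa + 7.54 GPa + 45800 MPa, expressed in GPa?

807.22 GPa

In GPa:
  6880 MPa = 6880e-3 GPa = 6.88
  747 GPa → 747
  7.54 GPa → 7.54
  45800 MPa = 45800e-3 GPa = 45.8
Sum: 6.88 + 747 + 7.54 + 45.8 = 807.22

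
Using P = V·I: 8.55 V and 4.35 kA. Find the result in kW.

37.1925 kW

8.55 × 4.35e3 = 37.1925e3 W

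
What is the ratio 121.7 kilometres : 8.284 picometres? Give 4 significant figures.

14690000000000000

(121.7e3) / (8.284e-12) = 14.691e15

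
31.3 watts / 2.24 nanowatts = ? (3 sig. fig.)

14000000000

(31.3) / (2.24e-9) = 13.97e9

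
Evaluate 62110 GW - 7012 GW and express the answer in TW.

In TW:
  62110 GW = 62110 × 10⁻³ TW = 62.11
  7012 GW = 7012 × 10⁻³ TW = 7.012
Difference: 62.11 - 7.012 = 55.098

55.098 TW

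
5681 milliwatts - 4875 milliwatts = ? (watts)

In watts:
  5681 milliwatts = 5681 × 10^-3 watts = 5.681
  4875 milliwatts = 4875 × 10^-3 watts = 4.875
Difference: 5.681 - 4.875 = 0.806

0.806 watts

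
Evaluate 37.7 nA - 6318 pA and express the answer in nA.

In nA:
  37.7 nA → 37.7
  6318 pA = 6318e-3 nA = 6.318
Difference: 37.7 - 6.318 = 31.382

31.382 nA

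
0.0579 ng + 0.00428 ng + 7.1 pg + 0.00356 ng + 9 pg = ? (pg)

81.84 pg

In pg:
  0.0579 ng = 0.0579 × 10^3 pg = 57.9
  0.00428 ng = 0.00428 × 10^3 pg = 4.28
  7.1 pg → 7.1
  0.00356 ng = 0.00356 × 10^3 pg = 3.56
  9 pg → 9
Sum: 57.9 + 4.28 + 7.1 + 3.56 + 9 = 81.84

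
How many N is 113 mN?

milli = 1e-3, (no prefix) = 1e0; factor is 1e-3.
113 × 1e-3 = 0.113

0.113 N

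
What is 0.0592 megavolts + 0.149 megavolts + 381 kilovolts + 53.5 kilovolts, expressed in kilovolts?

642.7 kilovolts

In kilovolts:
  0.0592 megavolts = 0.0592 × 10^3 kilovolts = 59.2
  0.149 megavolts = 0.149 × 10^3 kilovolts = 149
  381 kilovolts → 381
  53.5 kilovolts → 53.5
Sum: 59.2 + 149 + 381 + 53.5 = 642.7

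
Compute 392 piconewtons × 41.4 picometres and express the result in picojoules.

392e-12 × 41.4e-12 = 16228.8e-24 J

0.0000000162288 picojoules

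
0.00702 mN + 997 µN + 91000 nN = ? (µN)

In µN:
  0.00702 mN = 0.00702 × 10³ µN = 7.02
  997 µN → 997
  91000 nN = 91000 × 10⁻³ µN = 91
Sum: 7.02 + 997 + 91 = 1095.02

1095.02 µN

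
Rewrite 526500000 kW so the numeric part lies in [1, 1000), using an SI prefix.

= 526.5e9 W; 1e9 is giga.

526.5 GW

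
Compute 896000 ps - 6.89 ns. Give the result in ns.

In ns:
  896000 ps = 896000 × 10^-3 ns = 896
  6.89 ns → 6.89
Difference: 896 - 6.89 = 889.11

889.11 ns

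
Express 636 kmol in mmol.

636000000 mmol

kilo = 10^3, milli = 10^-3; factor is 10^6.
636 × 10^6 = 636000000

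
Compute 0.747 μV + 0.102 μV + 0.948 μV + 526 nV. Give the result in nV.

2323 nV

In nV:
  0.747 μV = 0.747e3 nV = 747
  0.102 μV = 0.102e3 nV = 102
  0.948 μV = 0.948e3 nV = 948
  526 nV → 526
Sum: 747 + 102 + 948 + 526 = 2323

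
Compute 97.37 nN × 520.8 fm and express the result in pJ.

0.000000050710296 pJ

97.37e-9 × 520.8e-15 = 50710.296e-24 J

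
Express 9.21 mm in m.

milli = 10⁻³, (no prefix) = 10⁰; factor is 10⁻³.
9.21 × 10⁻³ = 0.00921

0.00921 m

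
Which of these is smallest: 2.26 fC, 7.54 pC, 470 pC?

2.26 fC

2.26 fC = 0.00000000000000226 C
7.54 pC = 0.00000000000754 C
470 pC = 0.00000000047 C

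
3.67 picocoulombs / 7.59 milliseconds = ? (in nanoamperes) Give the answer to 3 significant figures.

0.484 nanoamperes

(3.67 × 10⁻¹²) / (7.59 × 10⁻³) = 0.48353 × 10⁻⁹ A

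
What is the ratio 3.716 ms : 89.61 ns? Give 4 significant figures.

41470

(3.716 × 10⁻³) / (89.61 × 10⁻⁹) = 0.041469 × 10⁶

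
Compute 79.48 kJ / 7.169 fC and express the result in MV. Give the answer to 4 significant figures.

(79.48 × 10³) / (7.169 × 10⁻¹⁵) = 11.0866 × 10¹⁸ V

11090000000000 MV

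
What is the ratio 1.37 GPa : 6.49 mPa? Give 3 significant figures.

(1.37 × 10⁹) / (6.49 × 10⁻³) = 0.2111 × 10¹²

211000000000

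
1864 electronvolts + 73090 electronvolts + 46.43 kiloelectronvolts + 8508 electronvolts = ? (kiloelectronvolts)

129.892 kiloelectronvolts

In kiloelectronvolts:
  1864 electronvolts = 1864 × 10^-3 kiloelectronvolts = 1.864
  73090 electronvolts = 73090 × 10^-3 kiloelectronvolts = 73.09
  46.43 kiloelectronvolts → 46.43
  8508 electronvolts = 8508 × 10^-3 kiloelectronvolts = 8.508
Sum: 1.864 + 73.09 + 46.43 + 8.508 = 129.892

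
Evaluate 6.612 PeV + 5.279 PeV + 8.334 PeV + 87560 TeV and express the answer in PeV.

107.785 PeV

In PeV:
  6.612 PeV → 6.612
  5.279 PeV → 5.279
  8.334 PeV → 8.334
  87560 TeV = 87560 × 10^-3 PeV = 87.56
Sum: 6.612 + 5.279 + 8.334 + 87.56 = 107.785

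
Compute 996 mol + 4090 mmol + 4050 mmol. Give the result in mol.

In mol:
  996 mol → 996
  4090 mmol = 4090e-3 mol = 4.09
  4050 mmol = 4050e-3 mol = 4.05
Sum: 996 + 4.09 + 4.05 = 1004.14

1004.14 mol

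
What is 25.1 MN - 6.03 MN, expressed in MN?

In MN:
  25.1 MN → 25.1
  6.03 MN → 6.03
Difference: 25.1 - 6.03 = 19.07

19.07 MN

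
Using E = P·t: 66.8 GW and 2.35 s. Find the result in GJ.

156.98 GJ

66.8 × 10⁹ × 2.35 = 156.98 × 10⁹ J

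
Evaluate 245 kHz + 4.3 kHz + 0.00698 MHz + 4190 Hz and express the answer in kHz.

260.47 kHz

In kHz:
  245 kHz → 245
  4.3 kHz → 4.3
  0.00698 MHz = 0.00698 × 10³ kHz = 6.98
  4190 Hz = 4190 × 10⁻³ kHz = 4.19
Sum: 245 + 4.3 + 6.98 + 4.19 = 260.47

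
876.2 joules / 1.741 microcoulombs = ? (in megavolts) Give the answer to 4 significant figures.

503.3 megavolts

(876.2) / (1.741 × 10⁻⁶) = 503.274 × 10⁶ V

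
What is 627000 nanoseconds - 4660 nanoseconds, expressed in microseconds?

In microseconds:
  627000 nanoseconds = 627000 × 10^-3 microseconds = 627
  4660 nanoseconds = 4660 × 10^-3 microseconds = 4.66
Difference: 627 - 4.66 = 622.34

622.34 microseconds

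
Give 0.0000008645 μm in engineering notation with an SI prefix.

864.5 fm

= 864.5e-15 m; 1e-15 is femto.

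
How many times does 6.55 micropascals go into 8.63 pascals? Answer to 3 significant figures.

(8.63) / (6.55e-6) = 1.318e6

1320000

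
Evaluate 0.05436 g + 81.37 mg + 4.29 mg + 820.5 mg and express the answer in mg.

In mg:
  0.05436 g = 0.05436 × 10³ mg = 54.36
  81.37 mg → 81.37
  4.29 mg → 4.29
  820.5 mg → 820.5
Sum: 54.36 + 81.37 + 4.29 + 820.5 = 960.52

960.52 mg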